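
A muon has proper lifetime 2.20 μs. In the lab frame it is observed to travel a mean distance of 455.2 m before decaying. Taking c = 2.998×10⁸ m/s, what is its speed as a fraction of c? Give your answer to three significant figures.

Lab distance = (lab lifetime)·v = γτ·βc, so βγ = d/(cτ) = 455.2/(2.998×10⁸ × 2.200×10^-6) = 0.69016.
With βγ = 0.69016: γ² = 1 + (βγ)² = 1.476321, and β = (βγ)/γ = 0.69016/1.21504 = 0.568.

0.568c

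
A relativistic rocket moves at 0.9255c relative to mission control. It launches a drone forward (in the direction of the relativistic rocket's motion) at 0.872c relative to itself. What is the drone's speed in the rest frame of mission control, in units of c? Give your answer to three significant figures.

0.995c

In units of c, u = (u' + v)/(1 + u'v) with u' = 0.872 and v = 0.9255.
Numerator: 0.872 + 0.9255 = 1.7975. Denominator: 1 + (0.872)(0.9255) = 1.807036.
u = 1.7975/1.807036 = 0.99472, so the speed is 0.995c.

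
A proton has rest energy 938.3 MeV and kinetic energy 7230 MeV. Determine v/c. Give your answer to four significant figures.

0.9934

γ = 1 + K/(mc²) = 1 + 7230/938.3 = 8.7054.
β = √(1 − 1/γ²) = √(1 − 0.0131954) = √0.9868046 = 0.9934.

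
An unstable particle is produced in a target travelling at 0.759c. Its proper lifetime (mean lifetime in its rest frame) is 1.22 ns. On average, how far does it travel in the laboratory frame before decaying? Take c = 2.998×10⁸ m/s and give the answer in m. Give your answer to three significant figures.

0.426 m

γ = 1/√(1 − β²) = 1/√(1 − 0.576081) = 1/√0.423919 = 1/0.651091 = 1.5359.
Lab-frame lifetime: Δt = γτ = 1.5359 × 1.22 ns = 1.8738 ns.
Distance: d = vΔt = 0.759 × 2.998×10⁸ m/s × 1.8738×10^-9 s = 0.426 m.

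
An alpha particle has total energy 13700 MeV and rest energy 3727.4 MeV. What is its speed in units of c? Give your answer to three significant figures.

0.962c

Total energy E = γmc² gives γ = 13700/3727.4 = 3.6755.
Hence β = √(1 − 1/γ²) = √(1 − 0.0740231) = √0.9259769 = 0.962.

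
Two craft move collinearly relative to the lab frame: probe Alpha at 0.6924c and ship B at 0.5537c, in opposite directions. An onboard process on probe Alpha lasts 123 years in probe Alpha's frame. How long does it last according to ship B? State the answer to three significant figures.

Speed of probe Alpha in ship B's frame: u = (v_A + v_B)/(1 + v_A v_B/c²) = (0.6924 + 0.5537)/(1 + 0.6924×0.5537) = 1.2461/1.38338188 = 0.90076; |u| = 0.90076c.
At |u| = 0.90076c, γ = (1 − 0.811369)^(−1/2) = 2.3025.
The clock on probe Alpha records proper time, so ship B measures Δt = γΔτ = 2.3025 × 123 = 283 years.

283 years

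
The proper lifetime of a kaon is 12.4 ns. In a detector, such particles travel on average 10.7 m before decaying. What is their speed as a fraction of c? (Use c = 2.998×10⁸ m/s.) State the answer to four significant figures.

Let x = d/(cτ) = 10.70 m / (2.998×10⁸ m/s × 1.240×10^-8 s) = 2.8783. Since d = βγcτ, x = βγ = β/√(1−β²).
Solving: β² = x²/(1+x²) = 8.28461/9.28461 = 0.892295, so β = 0.9446.

0.9446c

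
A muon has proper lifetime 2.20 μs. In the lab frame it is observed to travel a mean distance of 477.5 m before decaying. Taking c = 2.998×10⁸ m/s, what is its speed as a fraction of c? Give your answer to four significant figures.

Lab distance = (lab lifetime)·v = γτ·βc, so βγ = d/(cτ) = 477.5/(2.998×10⁸ × 2.200×10^-6) = 0.72397.
With βγ = 0.72397: γ² = 1 + (βγ)² = 1.524133, and β = (βγ)/γ = 0.72397/1.23456 = 0.5864.

0.5864c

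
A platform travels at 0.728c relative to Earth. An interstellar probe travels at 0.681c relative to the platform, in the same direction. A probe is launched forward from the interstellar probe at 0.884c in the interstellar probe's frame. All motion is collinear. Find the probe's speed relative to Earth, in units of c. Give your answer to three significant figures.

0.996c

Compose velocities in two stages. Stage 1 (into S'): u₁ = (0.884+0.681)/(1+0.884×0.681) = 0.9769.
Stage 2 (into S): u = (0.9769+0.728)/(1+0.9769×0.728) = 0.99633, so the speed is 0.996c.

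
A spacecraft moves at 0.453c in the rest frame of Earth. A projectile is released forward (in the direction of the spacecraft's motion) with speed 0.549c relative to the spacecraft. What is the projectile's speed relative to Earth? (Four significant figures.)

Relativistic velocity addition: u = (u' + v)/(1 + u'v/c²), with u' = 0.549c and v = 0.453c.
Numerator: 0.549 + 0.453 = 1.002. Denominator: 1 + (0.549)(0.453) = 1.248697.
u = 1.002/1.248697 = 0.80244, so the speed is 0.8024c.

0.8024c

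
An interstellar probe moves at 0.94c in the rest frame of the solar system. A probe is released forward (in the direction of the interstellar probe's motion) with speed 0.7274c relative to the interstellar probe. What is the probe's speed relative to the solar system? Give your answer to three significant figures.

0.990c

Relativistic velocity addition: u = (u' + v)/(1 + u'v/c²), with u' = 0.7274c and v = 0.94c.
Numerator: 0.7274 + 0.94 = 1.6674. Denominator: 1 + (0.7274)(0.94) = 1.683756.
u = 1.6674/1.683756 = 0.99029, so the speed is 0.990c.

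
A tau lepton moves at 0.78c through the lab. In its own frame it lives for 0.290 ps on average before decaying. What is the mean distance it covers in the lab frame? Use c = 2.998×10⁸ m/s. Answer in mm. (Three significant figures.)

Lorentz factor: γ = (1 − 0.6084)^(−1/2) = 1.598.
Lab-frame lifetime: Δt = γτ = 1.598 × 0.290 ps = 0.46342 ps.
Distance: d = vΔt = 0.78 × 2.998×10⁸ m/s × 4.6342×10^-13 s = 1.08×10^-4 m = 0.108 mm.

0.108 mm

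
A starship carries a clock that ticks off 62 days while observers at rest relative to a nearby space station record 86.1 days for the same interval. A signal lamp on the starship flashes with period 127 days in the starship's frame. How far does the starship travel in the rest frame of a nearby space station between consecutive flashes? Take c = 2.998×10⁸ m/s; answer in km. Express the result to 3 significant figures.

The time-dilation ratio gives γ = 86.1/62 = 1.38871.
β = √(1 − 1/γ²) = 0.69388. Lab-frame period = γτ = 1.38871×127 days = 176.37 days. Distance = βc × γτ = 0.69388 × 2.998×10⁸ m/s × 15238368 s = 3.1700×10^15 m = 3.17×10^12 km.

3.17×10^12 km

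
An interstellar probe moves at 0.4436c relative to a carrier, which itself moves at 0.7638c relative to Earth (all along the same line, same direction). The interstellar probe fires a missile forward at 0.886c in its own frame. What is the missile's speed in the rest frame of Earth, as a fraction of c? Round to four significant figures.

0.9938c

First combine the missile and interstellar probe (S''→S'): u₁ = (0.886 + 0.4436)/(1 + 0.886×0.4436) = 1.3296/1.3930296 = 0.95447.
Then combine with the carrier (S'→S): u = (0.95447 + 0.7638)/(1 + 0.95447×0.7638) = 1.71827/1.729024186 = 0.99378.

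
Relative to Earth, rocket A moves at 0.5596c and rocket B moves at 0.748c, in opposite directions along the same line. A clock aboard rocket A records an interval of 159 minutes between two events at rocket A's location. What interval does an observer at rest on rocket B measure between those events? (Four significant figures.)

410.1 minutes

Speed of rocket A in rocket B's frame: u = (v_A + v_B)/(1 + v_A v_B/c²) = (0.5596 + 0.748)/(1 + 0.5596×0.748) = 1.3076/1.4185808 = 0.92177; |u| = 0.92177c.
γ for this relative speed: γ = 1/√(1 − 0.84966) = 2.5791.
The clock on rocket A records proper time, so rocket B measures Δt = γΔτ = 2.5791 × 159 = 410.1 minutes.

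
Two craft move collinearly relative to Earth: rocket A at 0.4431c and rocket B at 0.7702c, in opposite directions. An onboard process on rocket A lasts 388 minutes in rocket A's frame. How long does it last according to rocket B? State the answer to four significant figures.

Transform rocket A's velocity into rocket B's frame: (0.4431 + 0.7702)/(1 + 0.4431·0.7702) = 1.2133/1.34127562, so the relative speed is 0.90459c.
At |u| = 0.90459c, γ = (1 − 0.818283)^(−1/2) = 2.3459.
Rocket A's interval is proper; time dilation gives Δt_B = γΔτ = 2.3459 × 388 minutes = 910.2 minutes.

910.2 minutes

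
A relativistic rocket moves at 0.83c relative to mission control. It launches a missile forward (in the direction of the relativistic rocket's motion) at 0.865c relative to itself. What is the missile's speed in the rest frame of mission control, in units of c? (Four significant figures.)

In units of c, u = (u' + v)/(1 + u'v) with u' = 0.865 and v = 0.83.
Numerator: 0.865 + 0.83 = 1.695. Denominator: 1 + (0.865)(0.83) = 1.71795.
u = 1.695/1.71795 = 0.98664, so the speed is 0.9866c.

0.9866c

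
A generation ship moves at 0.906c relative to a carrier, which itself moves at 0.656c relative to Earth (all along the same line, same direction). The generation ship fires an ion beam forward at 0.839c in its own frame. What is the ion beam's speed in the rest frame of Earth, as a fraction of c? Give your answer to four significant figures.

0.9982c

First combine the ion beam and generation ship (S''→S'): u₁ = (0.839 + 0.906)/(1 + 0.839×0.906) = 1.745/1.760134 = 0.9914.
Then combine with the carrier (S'→S): u = (0.9914 + 0.656)/(1 + 0.9914×0.656) = 1.6474/1.6503584 = 0.99821.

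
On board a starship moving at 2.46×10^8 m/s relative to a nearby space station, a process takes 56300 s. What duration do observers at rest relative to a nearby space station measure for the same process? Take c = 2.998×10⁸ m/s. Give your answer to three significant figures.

β = v/c = (2.46×10^8 m/s)/(2.998×10⁸ m/s) = 0.820547.
Lorentz factor: γ = (1 − 0.6732974)^(−1/2) = 1.7495.
The onboard clock measures proper time, so the interval in the rest frame of a nearby space station is dilated: Δt = γ·Δτ = 1.7495 × 56300 s = 98500 s.

98500 s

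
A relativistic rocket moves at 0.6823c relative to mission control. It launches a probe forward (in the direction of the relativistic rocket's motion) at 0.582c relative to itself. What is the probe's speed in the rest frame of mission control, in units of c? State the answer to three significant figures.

0.905c

In units of c, u = (u' + v)/(1 + u'v) with u' = 0.582 and v = 0.6823.
Numerator: 0.582 + 0.6823 = 1.2643. Denominator: 1 + (0.582)(0.6823) = 1.3970986.
u = 1.2643/1.3970986 = 0.90495, so the speed is 0.905c.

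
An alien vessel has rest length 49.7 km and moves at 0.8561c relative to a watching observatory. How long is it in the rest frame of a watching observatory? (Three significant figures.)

β² = 0.73290721, so γ = 1/√0.26709279 = 1.9349.
Along the direction of motion the measured length is L₀/γ = 49.7/1.9349 = 25.7 km.

25.7 km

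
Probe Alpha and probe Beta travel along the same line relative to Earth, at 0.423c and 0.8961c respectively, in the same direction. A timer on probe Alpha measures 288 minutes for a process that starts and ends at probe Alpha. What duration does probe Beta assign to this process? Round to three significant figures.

Transform probe Alpha's velocity into probe Beta's frame: (0.423 − 0.8961)/(1 − 0.423·0.8961) = −0.4731/0.6209497, so the relative speed is 0.7619c.
At |u| = 0.7619c, γ = (1 − 0.580492)^(−1/2) = 1.5439.
Probe Alpha's interval is proper; time dilation gives Δt_B = γΔτ = 1.5439 × 288 minutes = 445 minutes.

445 minutes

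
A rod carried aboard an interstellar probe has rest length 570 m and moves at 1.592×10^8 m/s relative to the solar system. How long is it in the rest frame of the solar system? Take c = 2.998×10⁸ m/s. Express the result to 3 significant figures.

483 m

β = v/c = (1.592×10^8 m/s)/(2.998×10⁸ m/s) = 0.531021.
Lorentz factor: γ = (1 − 0.2819833)^(−1/2) = 1.1801.
Length contraction: L = L₀/γ = 570/1.1801 = 483 m.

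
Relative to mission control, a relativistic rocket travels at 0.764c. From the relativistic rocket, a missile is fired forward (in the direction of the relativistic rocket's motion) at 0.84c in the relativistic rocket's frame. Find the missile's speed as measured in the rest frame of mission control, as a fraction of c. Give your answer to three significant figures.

0.977c

In units of c, u = (u' + v)/(1 + u'v) with u' = 0.84 and v = 0.764.
Numerator: 0.84 + 0.764 = 1.604. Denominator: 1 + (0.84)(0.764) = 1.64176.
u = 1.604/1.64176 = 0.977, so the speed is 0.977c.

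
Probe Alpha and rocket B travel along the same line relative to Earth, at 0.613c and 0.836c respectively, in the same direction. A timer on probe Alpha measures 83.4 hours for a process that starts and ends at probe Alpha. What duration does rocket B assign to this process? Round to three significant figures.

The velocity of probe Alpha relative to rocket B is (0.613 − 0.836)c / (1 − 0.613×0.836) = −0.45741c; relative speed 0.45741c.
At |u| = 0.45741c, γ = (1 − 0.209224)^(−1/2) = 1.1245.
The clock on probe Alpha records proper time, so rocket B measures Δt = γΔτ = 1.1245 × 83.4 = 93.8 hours.

93.8 hours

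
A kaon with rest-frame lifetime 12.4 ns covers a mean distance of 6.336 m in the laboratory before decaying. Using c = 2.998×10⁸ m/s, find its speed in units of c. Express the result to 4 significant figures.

0.8625c

d = βγcτ ⇒ βγ = d/(cτ) = 6.336 m / (3.71752 m) = 1.7044.
β = (βγ)/√(1+(βγ)²) = 1.7044/√3.90498 = 0.8625.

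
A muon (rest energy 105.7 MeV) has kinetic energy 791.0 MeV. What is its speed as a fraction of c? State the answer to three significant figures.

0.993c

K = (γ−1)mc², so γ = 1 + 791.0/105.7 = 8.4834.
Then v/c = √(1 − γ⁻²) = √(1 − 0.013895) = √0.986105 = 0.993.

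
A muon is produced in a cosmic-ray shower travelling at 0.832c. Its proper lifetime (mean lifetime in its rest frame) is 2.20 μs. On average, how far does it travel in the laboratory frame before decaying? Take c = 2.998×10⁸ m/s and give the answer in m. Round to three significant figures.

989 m

γ = 1/√(1 − β²) = 1/√(1 − 0.692224) = 1/√0.307776 = 1/0.554776 = 1.8025.
Lab-frame lifetime: Δt = γτ = 1.8025 × 2.20 μs = 3.9655 μs.
Distance: d = vΔt = 0.832 × 2.998×10⁸ m/s × 3.9655×10^-6 s = 989 m.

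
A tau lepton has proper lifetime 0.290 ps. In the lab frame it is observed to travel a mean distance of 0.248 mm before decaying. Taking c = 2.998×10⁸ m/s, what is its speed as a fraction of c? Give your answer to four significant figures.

d = βγcτ ⇒ βγ = d/(cτ) = 2.480×10^-4 m / (8.6942×10^-5 m) = 2.8525.
β = (βγ)/√(1+(βγ)²) = 2.8525/√9.13676 = 0.9437.

0.9437c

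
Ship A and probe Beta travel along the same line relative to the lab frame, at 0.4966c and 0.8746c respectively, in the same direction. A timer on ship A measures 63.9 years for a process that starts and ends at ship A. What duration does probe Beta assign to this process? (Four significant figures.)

Speed of ship A in probe Beta's frame: u = (v_A − v_B)/(1 − v_A v_B/c²) = (0.4966 − 0.8746)/(1 − 0.4966×0.8746) = −0.378/0.56567364 = −0.66823; |u| = 0.66823c.
γ for this relative speed: γ = 1/√(1 − 0.446531) = 1.3442.
Ship A's interval is proper; time dilation gives Δt_B = γΔτ = 1.3442 × 63.9 years = 85.89 years.

85.89 years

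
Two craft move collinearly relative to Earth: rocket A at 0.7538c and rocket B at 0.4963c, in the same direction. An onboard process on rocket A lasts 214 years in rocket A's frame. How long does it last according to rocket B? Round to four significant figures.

234.8 years

Transform rocket A's velocity into rocket B's frame: (0.7538 − 0.4963)/(1 − 0.7538·0.4963) = 0.2575/0.62588906, so the relative speed is 0.41141c.
γ for this relative speed: γ = 1/√(1 − 0.169258) = 1.0972.
Rocket A's interval is proper; time dilation gives Δt_B = γΔτ = 1.0972 × 214 years = 234.8 years.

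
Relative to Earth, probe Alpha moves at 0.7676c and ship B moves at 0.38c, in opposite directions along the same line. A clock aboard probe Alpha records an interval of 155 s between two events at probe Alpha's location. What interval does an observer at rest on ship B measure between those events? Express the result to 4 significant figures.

Transform probe Alpha's velocity into ship B's frame: (0.7676 + 0.38)/(1 + 0.7676·0.38) = 1.1476/1.291688, so the relative speed is 0.88845c.
At |u| = 0.88845c, γ = (1 − 0.789343)^(−1/2) = 2.1788.
Probe Alpha's interval is proper; time dilation gives Δt_B = γΔτ = 2.1788 × 155 s = 337.7 s.

337.7 s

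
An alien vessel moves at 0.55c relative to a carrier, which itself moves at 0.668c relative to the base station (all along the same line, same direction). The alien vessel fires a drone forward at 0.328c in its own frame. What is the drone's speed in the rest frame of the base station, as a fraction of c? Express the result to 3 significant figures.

0.943c

First combine the drone and alien vessel (S''→S'): u₁ = (0.328 + 0.55)/(1 + 0.328×0.55) = 0.878/1.1804 = 0.74382.
Then combine with the carrier (S'→S): u = (0.74382 + 0.668)/(1 + 0.74382×0.668) = 1.41182/1.49687176 = 0.94318.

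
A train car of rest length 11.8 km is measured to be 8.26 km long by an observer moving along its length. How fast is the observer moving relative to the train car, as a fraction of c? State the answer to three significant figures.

0.714c

Length contraction gives γ = L₀/L = 11.8/8.26 = 1.4286.
β = √(1 − 1/γ²) = √0.51002 = 0.714.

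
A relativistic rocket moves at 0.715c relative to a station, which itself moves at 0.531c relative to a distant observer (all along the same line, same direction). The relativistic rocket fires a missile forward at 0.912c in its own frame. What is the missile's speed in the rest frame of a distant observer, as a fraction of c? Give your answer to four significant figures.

Apply u = (u'+v)/(1+u'v) twice. Missile in the station frame: (0.912+0.715)/(1+0.912·0.715) = 1.627/1.65208 = 0.98482c.
That velocity, transformed to the rest frame of a distant observer: (0.98482+0.531)/(1+0.98482·0.531) = 1.51582/1.52293942 = 0.99533c.

0.9953c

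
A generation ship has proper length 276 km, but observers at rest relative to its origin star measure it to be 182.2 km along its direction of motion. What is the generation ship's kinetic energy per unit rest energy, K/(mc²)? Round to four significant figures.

0.5148

Length contraction gives γ = L₀/L = 276/182.2 = 1.51482.
K/(mc²) = γ − 1 = 1.51482 − 1 = 0.5148.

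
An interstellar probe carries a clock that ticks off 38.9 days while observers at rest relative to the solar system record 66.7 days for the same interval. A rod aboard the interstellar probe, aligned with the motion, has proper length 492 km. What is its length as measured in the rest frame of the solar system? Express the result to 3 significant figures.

From Δt = γΔτ: γ = 66.7/38.9 = 1.71465.
L = L₀/γ = 492/1.71465 = 287 km.

287 km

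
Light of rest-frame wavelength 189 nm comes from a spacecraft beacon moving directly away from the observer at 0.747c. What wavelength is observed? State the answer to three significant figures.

497 nm

Relativistic Doppler for wavelength: λ_obs = λ_src · √((1+β)/(1−β)).
With β = 0.747: factor = √(1.747/0.253) = 2.6278.
λ_obs = 189 × 2.6278 = 497 nm.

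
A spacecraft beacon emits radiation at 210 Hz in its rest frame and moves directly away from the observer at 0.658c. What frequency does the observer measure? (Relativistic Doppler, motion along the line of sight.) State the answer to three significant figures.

95.4 Hz

Relativistic Doppler (source moving away): f_obs = f_src · √((1−β)/(1+β)).
With β = 0.658: factor = √(0.342/1.658) = 0.45417.
f_obs = 210 × 0.45417 = 95.4 Hz.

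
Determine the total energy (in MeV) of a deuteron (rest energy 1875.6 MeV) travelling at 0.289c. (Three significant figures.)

1960 MeV

γ = 1/√(1 − β²) = 1/√(1 − 0.083521) = 1/√0.916479 = 1/0.957329 = 1.0446.
Total energy: E = γmc² = 1.0446 × 1875.6 MeV = 1960 MeV.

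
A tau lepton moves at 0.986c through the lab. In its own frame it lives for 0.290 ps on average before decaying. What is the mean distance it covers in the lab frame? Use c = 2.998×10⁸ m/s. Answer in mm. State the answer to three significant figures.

β² = 0.972196, so γ = 1/√0.027804 = 5.9972.
Lab-frame lifetime: Δt = γτ = 5.9972 × 0.290 ps = 1.7392 ps.
Distance: d = vΔt = 0.986 × 2.998×10⁸ m/s × 1.7392×10^-12 s = 5.14×10^-4 m = 0.514 mm.

0.514 mm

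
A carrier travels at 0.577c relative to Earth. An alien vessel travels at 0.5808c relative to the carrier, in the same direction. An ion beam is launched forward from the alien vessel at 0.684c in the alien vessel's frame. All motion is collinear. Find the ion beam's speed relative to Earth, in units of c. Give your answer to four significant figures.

0.9737c

Compose velocities in two stages. Stage 1 (into S'): u₁ = (0.684+0.5808)/(1+0.684×0.5808) = 0.9052.
Stage 2 (into S): u = (0.9052+0.577)/(1+0.9052×0.577) = 0.97366, so the speed is 0.9737c.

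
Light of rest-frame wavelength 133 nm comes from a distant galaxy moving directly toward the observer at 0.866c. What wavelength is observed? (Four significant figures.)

Relativistic Doppler for wavelength: λ_obs = λ_src · √((1−β)/(1+β)).
With β = 0.866: factor = √(0.134/1.866) = 0.26798.
λ_obs = 133 × 0.26798 = 35.64 nm.

35.64 nm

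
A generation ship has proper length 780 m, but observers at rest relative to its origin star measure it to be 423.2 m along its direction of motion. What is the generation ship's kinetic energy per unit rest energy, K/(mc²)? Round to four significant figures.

0.8431

γ = L₀/L = 780/423.2 = 1.8431.
K/(mc²) = γ − 1 = 1.8431 − 1 = 0.8431.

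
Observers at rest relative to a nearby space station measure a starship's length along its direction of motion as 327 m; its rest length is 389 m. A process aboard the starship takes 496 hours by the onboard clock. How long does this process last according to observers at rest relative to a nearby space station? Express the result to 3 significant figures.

590 hours

Length contraction gives γ = L₀/L = 389/327 = 1.1896.
Δt = γΔτ = 1.1896 × 496 = 590 hours.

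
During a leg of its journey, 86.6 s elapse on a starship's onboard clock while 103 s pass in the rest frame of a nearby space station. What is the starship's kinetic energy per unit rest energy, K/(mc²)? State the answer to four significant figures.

0.1894

From Δt = γΔτ: γ = 103/86.6 = 1.18938.
Since K = (γ−1)mc², K/(mc²) = 1.18938 − 1 = 0.1894.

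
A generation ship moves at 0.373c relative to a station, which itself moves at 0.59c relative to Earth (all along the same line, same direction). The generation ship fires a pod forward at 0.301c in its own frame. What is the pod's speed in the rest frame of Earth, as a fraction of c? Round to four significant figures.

0.8810c

Compose velocities in two stages. Stage 1 (into S'): u₁ = (0.301+0.373)/(1+0.301×0.373) = 0.60597.
Stage 2 (into S): u = (0.60597+0.59)/(1+0.60597×0.59) = 0.88099, so the speed is 0.8810c.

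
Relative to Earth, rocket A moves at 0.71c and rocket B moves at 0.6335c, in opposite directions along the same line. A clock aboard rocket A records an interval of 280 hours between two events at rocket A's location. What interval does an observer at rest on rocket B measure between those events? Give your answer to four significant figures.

745.0 hours

The velocity of rocket A relative to rocket B is (0.71 + 0.6335)c / (1 + 0.71×0.6335) = 0.92669c; relative speed 0.92669c.
At |u| = 0.92669c, γ = (1 − 0.858754)^(−1/2) = 2.6608.
Rocket A's interval is proper; time dilation gives Δt_B = γΔτ = 2.6608 × 280 hours = 745.0 hours.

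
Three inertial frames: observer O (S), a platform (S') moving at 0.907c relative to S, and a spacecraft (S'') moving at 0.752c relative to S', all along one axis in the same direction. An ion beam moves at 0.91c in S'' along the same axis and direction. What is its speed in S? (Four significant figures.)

Apply u = (u'+v)/(1+u'v) twice. Ion beam in the platform frame: (0.91+0.752)/(1+0.91·0.752) = 1.662/1.68432 = 0.98675c.
That velocity, transformed to the rest frame of observer O: (0.98675+0.907)/(1+0.98675·0.907) = 1.89375/1.89498225 = 0.99935c.

0.9993c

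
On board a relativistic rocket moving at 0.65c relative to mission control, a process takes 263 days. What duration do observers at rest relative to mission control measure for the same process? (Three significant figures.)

γ = 1/√(1 − β²) = 1/√(1 − 0.4225) = 1/√0.5775 = 1/0.759934 = 1.3159.
Time dilation: Δt = γ·Δτ = 1.3159 × 263 = 346 days.

346 days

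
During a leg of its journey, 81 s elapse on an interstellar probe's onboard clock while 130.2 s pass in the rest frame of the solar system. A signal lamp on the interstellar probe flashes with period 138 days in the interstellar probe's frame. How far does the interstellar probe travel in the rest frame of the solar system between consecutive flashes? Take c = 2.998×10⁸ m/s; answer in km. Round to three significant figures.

The time-dilation ratio gives γ = 130.2/81 = 1.60741.
β = √(1 − 1/γ²) = 0.78292. Lab-frame period = γτ = 1.60741×138 days = 221.82 days. Distance = βc × γτ = 0.78292 × 2.998×10⁸ m/s × 19165248 s = 4.4985×10^15 m = 4.50×10^12 km.

4.50×10^12 km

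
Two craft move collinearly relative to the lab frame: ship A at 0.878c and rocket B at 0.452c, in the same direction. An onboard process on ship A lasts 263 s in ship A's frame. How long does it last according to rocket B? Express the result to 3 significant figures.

372 s

The velocity of ship A relative to rocket B is (0.878 − 0.452)c / (1 − 0.878×0.452) = 0.7063c; relative speed 0.7063c.
γ for this relative speed: γ = 1/√(1 − 0.49886) = 1.4126.
Ship A's interval is proper; time dilation gives Δt_B = γΔτ = 1.4126 × 263 s = 372 s.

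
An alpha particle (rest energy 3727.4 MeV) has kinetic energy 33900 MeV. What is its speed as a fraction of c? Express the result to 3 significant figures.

0.995c

K = (γ−1)mc², so γ = 1 + 33900/3727.4 = 10.095.
Then v/c = √(1 − γ⁻²) = √(1 − 0.00981267) = √0.99018733 = 0.995.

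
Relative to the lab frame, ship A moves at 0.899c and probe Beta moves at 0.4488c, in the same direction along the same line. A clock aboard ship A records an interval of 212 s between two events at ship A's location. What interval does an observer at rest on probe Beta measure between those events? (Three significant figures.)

The velocity of ship A relative to probe Beta is (0.899 − 0.4488)c / (1 − 0.899×0.4488) = 0.7547c; relative speed 0.7547c.
γ for this relative speed: γ = 1/√(1 − 0.569572) = 1.5242.
Ship A's interval is proper; time dilation gives Δt_B = γΔτ = 1.5242 × 212 s = 323 s.

323 s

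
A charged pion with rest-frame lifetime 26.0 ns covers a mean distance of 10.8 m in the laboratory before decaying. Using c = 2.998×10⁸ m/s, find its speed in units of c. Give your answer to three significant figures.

d = βγcτ ⇒ βγ = d/(cτ) = 10.80 m / (7.7948 m) = 1.3855.
β = (βγ)/√(1+(βγ)²) = 1.3855/√2.91961 = 0.811.

0.811c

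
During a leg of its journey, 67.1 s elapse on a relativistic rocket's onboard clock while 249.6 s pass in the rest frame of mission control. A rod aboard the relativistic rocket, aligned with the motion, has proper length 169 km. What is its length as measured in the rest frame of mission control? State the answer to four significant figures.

The time-dilation ratio gives γ = 249.6/67.1 = 3.71982.
L = L₀/γ = 169/3.71982 = 45.43 km.

45.43 km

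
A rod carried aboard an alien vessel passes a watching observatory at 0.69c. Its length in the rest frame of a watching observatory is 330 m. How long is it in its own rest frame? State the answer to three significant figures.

456 m

γ = 1/√(1 − β²) = 1/√(1 − 0.4761) = 1/√0.5239 = 1/0.723809 = 1.3816.
Proper length: L₀ = γ·L = 1.3816 × 330 = 456 m.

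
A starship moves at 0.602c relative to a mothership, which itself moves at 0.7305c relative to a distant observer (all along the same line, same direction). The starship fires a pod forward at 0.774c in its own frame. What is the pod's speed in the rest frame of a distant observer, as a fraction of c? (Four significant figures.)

First combine the pod and starship (S''→S'): u₁ = (0.774 + 0.602)/(1 + 0.774×0.602) = 1.376/1.465948 = 0.93864.
Then combine with the mothership (S'→S): u = (0.93864 + 0.7305)/(1 + 0.93864×0.7305) = 1.66914/1.68567652 = 0.99019.

0.9902c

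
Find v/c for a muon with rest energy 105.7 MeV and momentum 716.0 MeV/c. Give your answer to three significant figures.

pc/(mc²) = 716.0/105.7 = 6.7739 = βγ = β/√(1−β²).
So β² = x²/(1 + x²) with x = 6.7739: x² = 45.8857, β² = 45.8857/46.8857 = 0.978672, β = 0.989.

0.989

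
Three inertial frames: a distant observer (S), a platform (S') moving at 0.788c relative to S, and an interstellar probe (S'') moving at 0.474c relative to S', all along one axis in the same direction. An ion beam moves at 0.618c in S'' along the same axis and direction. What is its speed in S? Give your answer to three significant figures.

0.980c

Compose velocities in two stages. Stage 1 (into S'): u₁ = (0.618+0.474)/(1+0.618×0.474) = 0.84459.
Stage 2 (into S): u = (0.84459+0.788)/(1+0.84459×0.788) = 0.98022, so the speed is 0.980c.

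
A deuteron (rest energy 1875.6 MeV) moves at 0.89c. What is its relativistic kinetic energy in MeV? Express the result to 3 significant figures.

With β = 0.89, γ = 1/√(1 − 0.89²) = 1/√0.2079 = 2.1932.
Kinetic energy: K = (γ − 1)mc² = (2.1932 − 1) × 1875.6 MeV = 1.1932 × 1875.6 = 2240 MeV.

2240 MeV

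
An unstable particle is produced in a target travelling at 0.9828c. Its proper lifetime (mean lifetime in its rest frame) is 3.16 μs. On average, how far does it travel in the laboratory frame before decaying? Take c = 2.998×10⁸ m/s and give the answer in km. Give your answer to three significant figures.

γ = 1/√(1 − β²) = 1/√(1 − 0.96589584) = 1/√0.03410416 = 1/0.184673 = 5.415.
Lab-frame lifetime: Δt = γτ = 5.415 × 3.16 μs = 17.111 μs.
Distance: d = vΔt = 0.9828 × 2.998×10⁸ m/s × 1.7111×10^-5 s = 5040 m = 5.04 km.

5.04 km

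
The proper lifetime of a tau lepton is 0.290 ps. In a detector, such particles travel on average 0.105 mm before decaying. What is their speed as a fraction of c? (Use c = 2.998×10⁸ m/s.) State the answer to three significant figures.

Lab distance = (lab lifetime)·v = γτ·βc, so βγ = d/(cτ) = 1.050×10^-4/(2.998×10⁸ × 2.900×10^-13) = 1.2077.
With βγ = 1.2077: γ² = 1 + (βγ)² = 2.45854, and β = (βγ)/γ = 1.2077/1.56797 = 0.770.

0.770c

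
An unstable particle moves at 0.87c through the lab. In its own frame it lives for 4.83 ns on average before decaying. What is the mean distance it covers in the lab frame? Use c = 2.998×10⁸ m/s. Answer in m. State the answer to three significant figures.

2.56 m

β² = 0.7569, so γ = 1/√0.2431 = 2.0282.
Lab-frame lifetime: Δt = γτ = 2.0282 × 4.83 ns = 9.7962 ns.
Distance: d = vΔt = 0.87 × 2.998×10⁸ m/s × 9.7962×10^-9 s = 2.56 m.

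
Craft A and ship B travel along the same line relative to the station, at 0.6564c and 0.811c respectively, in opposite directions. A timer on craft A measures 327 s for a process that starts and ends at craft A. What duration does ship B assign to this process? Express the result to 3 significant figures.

Transform craft A's velocity into ship B's frame: (0.6564 + 0.811)/(1 + 0.6564·0.811) = 1.4674/1.5323404, so the relative speed is 0.95762c.
At |u| = 0.95762c, γ = (1 − 0.917036)^(−1/2) = 3.4718.
Craft A's interval is proper; time dilation gives Δt_B = γΔτ = 3.4718 × 327 s = 1140 s.

1140 s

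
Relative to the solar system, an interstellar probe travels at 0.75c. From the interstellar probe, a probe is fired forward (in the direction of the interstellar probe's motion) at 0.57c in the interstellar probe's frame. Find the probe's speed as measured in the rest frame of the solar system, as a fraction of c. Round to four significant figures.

0.9247c

In units of c, u = (u' + v)/(1 + u'v) with u' = 0.57 and v = 0.75.
Numerator: 0.57 + 0.75 = 1.32. Denominator: 1 + (0.57)(0.75) = 1.4275.
u = 1.32/1.4275 = 0.92469, so the speed is 0.9247c.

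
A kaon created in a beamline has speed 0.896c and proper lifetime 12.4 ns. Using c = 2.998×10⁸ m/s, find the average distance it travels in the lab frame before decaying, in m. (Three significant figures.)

γ = 1/√(1 − β²) = 1/√(1 − 0.802816) = 1/√0.197184 = 1/0.444054 = 2.252.
Lab-frame lifetime: Δt = γτ = 2.252 × 12.4 ns = 27.925 ns.
Distance: d = vΔt = 0.896 × 2.998×10⁸ m/s × 2.7925×10^-8 s = 7.50 m.

7.50 m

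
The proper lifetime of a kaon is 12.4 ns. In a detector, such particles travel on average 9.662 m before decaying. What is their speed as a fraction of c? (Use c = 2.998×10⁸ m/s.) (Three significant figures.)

0.933c

Let x = d/(cτ) = 9.662 m / (2.998×10⁸ m/s × 1.240×10^-8 s) = 2.599. Since d = βγcτ, x = βγ = β/√(1−β²).
Solving: β² = x²/(1+x²) = 6.7548/7.7548 = 0.871048, so β = 0.933.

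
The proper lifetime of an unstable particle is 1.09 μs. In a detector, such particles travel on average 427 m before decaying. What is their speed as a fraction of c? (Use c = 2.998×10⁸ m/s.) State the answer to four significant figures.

d = βγcτ ⇒ βγ = d/(cτ) = 427.0 m / (326.782 m) = 1.3067.
β = (βγ)/√(1+(βγ)²) = 1.3067/√2.70746 = 0.7941.

0.7941c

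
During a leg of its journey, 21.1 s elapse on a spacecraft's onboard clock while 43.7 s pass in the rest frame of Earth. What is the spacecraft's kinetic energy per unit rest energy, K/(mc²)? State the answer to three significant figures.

The time-dilation ratio gives γ = 43.7/21.1 = 2.07109.
Since K = (γ−1)mc², K/(mc²) = 2.07109 − 1 = 1.07.

1.07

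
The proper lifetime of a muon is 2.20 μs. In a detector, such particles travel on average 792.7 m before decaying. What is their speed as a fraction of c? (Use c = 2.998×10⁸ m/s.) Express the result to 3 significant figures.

Lab distance = (lab lifetime)·v = γτ·βc, so βγ = d/(cτ) = 792.7/(2.998×10⁸ × 2.200×10^-6) = 1.2019.
With βγ = 1.2019: γ² = 1 + (βγ)² = 2.44456, and β = (βγ)/γ = 1.2019/1.56351 = 0.769.

0.769c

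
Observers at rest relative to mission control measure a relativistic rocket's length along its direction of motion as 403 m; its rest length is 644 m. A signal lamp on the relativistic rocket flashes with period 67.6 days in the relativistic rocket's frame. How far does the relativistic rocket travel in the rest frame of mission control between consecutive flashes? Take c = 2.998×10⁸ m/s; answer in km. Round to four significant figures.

γ = L₀/L = 644/403 = 1.59801.
β = √(1 − 1/γ²) = 0.78. Lab-frame period = γτ = 1.59801×67.6 days = 108.03 days. Distance = βc × γτ = 0.78 × 2.998×10⁸ m/s × 9333792 s = 2.1827×10^15 m = 2.183×10^12 km.

2.183×10^12 km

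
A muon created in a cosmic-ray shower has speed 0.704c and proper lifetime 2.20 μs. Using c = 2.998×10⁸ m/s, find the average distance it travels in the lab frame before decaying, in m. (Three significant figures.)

β² = 0.495616, so γ = 1/√0.504384 = 1.4081.
Lab-frame lifetime: Δt = γτ = 1.4081 × 2.20 μs = 3.0978 μs.
Distance: d = vΔt = 0.704 × 2.998×10⁸ m/s × 3.0978×10^-6 s = 654 m.

654 m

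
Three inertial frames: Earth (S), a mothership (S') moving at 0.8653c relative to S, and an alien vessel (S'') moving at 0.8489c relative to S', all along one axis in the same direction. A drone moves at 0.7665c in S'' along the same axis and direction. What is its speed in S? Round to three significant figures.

0.998c

Compose velocities in two stages. Stage 1 (into S'): u₁ = (0.7665+0.8489)/(1+0.7665×0.8489) = 0.97863.
Stage 2 (into S): u = (0.97863+0.8653)/(1+0.97863×0.8653) = 0.99844, so the speed is 0.998c.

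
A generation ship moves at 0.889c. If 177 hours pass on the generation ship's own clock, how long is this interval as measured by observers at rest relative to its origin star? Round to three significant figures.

Lorentz factor: γ = (1 − 0.790321)^(−1/2) = 2.1838.
The onboard clock measures proper time, so the interval in the rest frame of its origin star is dilated: Δt = γ·Δτ = 2.1838 × 177 hours = 387 hours.

387 hours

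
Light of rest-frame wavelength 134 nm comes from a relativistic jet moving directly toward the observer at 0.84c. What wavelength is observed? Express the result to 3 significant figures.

Relativistic Doppler for wavelength: λ_obs = λ_src · √((1−β)/(1+β)).
With β = 0.84: factor = √(0.16/1.84) = 0.29488.
λ_obs = 134 × 0.29488 = 39.5 nm.

39.5 nm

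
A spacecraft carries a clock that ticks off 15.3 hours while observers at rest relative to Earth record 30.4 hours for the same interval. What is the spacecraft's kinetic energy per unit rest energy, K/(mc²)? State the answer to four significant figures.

0.9869

The time-dilation ratio gives γ = 30.4/15.3 = 1.98693.
Since K = (γ−1)mc², K/(mc²) = 1.98693 − 1 = 0.9869.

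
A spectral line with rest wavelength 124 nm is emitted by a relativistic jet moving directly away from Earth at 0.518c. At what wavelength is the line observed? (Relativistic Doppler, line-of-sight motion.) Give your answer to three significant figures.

Relativistic Doppler for wavelength: λ_obs = λ_src · √((1+β)/(1−β)).
With β = 0.518: factor = √(1.518/0.482) = 1.7746.
λ_obs = 124 × 1.7746 = 220 nm.

220 nm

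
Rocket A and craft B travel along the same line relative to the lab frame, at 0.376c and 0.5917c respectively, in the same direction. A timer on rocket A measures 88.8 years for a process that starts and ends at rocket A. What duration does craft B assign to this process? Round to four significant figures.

92.43 years

The velocity of rocket A relative to craft B is (0.376 − 0.5917)c / (1 − 0.376×0.5917) = −0.27742c; relative speed 0.27742c.
At |u| = 0.27742c, γ = (1 − 0.0769619)^(−1/2) = 1.0409.
Rocket A's interval is proper; time dilation gives Δt_B = γΔτ = 1.0409 × 88.8 years = 92.43 years.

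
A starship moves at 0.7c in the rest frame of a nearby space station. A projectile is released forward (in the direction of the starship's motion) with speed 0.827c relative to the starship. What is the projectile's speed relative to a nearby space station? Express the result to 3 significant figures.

In units of c, u = (u' + v)/(1 + u'v) with u' = 0.827 and v = 0.7.
Numerator: 0.827 + 0.7 = 1.527. Denominator: 1 + (0.827)(0.7) = 1.5789.
u = 1.527/1.5789 = 0.96713, so the speed is 0.967c.

0.967c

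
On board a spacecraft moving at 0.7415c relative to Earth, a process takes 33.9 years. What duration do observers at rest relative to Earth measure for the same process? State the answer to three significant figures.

50.5 years

With β = 0.7415, γ = 1/√(1 − 0.7415²) = 1/√0.45017775 = 1.4904.
The onboard clock measures proper time, so the interval in the rest frame of Earth is dilated: Δt = γ·Δτ = 1.4904 × 33.9 years = 50.5 years.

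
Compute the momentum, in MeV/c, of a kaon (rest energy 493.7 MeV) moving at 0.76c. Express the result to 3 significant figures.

577 MeV/c

γ = 1/√(1 − β²) = 1/√(1 − 0.5776) = 1/√0.4224 = 1/0.649923 = 1.5386.
Momentum: p = γβ·mc = 1.5386 × 0.76 × 493.7 MeV/c = 577 MeV/c.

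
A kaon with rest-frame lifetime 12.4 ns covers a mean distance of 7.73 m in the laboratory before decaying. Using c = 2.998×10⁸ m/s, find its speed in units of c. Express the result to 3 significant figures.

0.901c

d = βγcτ ⇒ βγ = d/(cτ) = 7.730 m / (3.71752 m) = 2.0793.
β = (βγ)/√(1+(βγ)²) = 2.0793/√5.32349 = 0.901.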